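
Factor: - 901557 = -3^3*33391^1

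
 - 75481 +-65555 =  - 141036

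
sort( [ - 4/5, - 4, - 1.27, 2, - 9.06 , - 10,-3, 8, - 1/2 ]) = [ - 10, - 9.06,  -  4,  -  3,  -  1.27 , - 4/5,-1/2, 2,8]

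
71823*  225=16160175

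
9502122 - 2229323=7272799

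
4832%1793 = 1246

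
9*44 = 396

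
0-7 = -7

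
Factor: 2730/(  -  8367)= - 2^1 *5^1*7^1*13^1*2789^( - 1) = - 910/2789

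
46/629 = 46/629 =0.07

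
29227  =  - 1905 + 31132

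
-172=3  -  175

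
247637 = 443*559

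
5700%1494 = 1218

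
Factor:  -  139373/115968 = - 2^( - 8 )*3^( - 1 ) * 13^1*71^1 = - 923/768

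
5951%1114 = 381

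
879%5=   4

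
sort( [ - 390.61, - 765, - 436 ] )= [ - 765, - 436,  -  390.61 ]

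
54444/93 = 18148/31  =  585.42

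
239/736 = 239/736 = 0.32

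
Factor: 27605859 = 3^1*9201953^1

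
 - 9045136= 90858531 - 99903667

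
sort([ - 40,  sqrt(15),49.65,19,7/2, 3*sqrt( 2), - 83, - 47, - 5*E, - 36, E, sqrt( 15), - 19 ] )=[  -  83, - 47, - 40 , - 36, - 19, - 5*E, E,7/2,sqrt (15),sqrt (15),  3*sqrt(2) , 19,49.65] 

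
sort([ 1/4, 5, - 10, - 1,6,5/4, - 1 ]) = [-10,-1, - 1,1/4, 5/4,  5,6]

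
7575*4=30300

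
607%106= 77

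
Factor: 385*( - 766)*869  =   - 2^1*5^1 * 7^1 *11^2*79^1*383^1 = -256276790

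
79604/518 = 5686/37= 153.68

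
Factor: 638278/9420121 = 2^1*337^1*947^1*9420121^( - 1) 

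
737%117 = 35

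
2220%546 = 36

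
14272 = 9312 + 4960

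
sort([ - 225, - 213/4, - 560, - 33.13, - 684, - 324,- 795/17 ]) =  [-684,-560, -324, - 225, - 213/4, -795/17, - 33.13]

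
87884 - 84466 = 3418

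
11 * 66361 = 729971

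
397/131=3+4/131 = 3.03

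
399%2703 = 399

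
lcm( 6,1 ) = 6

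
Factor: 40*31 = 1240 = 2^3*5^1*31^1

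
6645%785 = 365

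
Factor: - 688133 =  - 688133^1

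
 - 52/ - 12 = 13/3 = 4.33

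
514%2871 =514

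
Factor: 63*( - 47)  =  -3^2*7^1*47^1  =  - 2961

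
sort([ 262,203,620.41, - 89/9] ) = [ - 89/9,203,262,620.41 ]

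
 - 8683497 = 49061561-57745058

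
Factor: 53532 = 2^2*3^2*1487^1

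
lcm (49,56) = 392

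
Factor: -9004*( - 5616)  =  50566464= 2^6*3^3*13^1*2251^1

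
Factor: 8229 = 3^1*13^1* 211^1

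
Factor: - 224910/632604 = - 2^( - 1) * 3^2*5^1*7^1 * 443^( - 1)   =  -315/886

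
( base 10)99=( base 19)54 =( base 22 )4B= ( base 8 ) 143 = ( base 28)3F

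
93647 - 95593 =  - 1946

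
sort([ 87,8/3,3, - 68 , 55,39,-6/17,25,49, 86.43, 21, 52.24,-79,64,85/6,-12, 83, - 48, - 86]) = [-86,-79,-68,-48, - 12, - 6/17,8/3,3, 85/6  ,  21,25, 39,49,52.24,  55, 64, 83, 86.43,87]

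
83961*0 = 0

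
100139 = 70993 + 29146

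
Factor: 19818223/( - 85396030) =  - 2^( - 1)*5^( - 1 ) *29^1*41^(- 1) * 127^1*5381^1 * 208283^( - 1 ) 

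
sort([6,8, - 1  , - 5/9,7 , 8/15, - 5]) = [ - 5, - 1, - 5/9,  8/15,6,  7,8 ]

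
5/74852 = 5/74852 = 0.00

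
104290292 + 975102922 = 1079393214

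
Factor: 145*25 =3625=5^3*29^1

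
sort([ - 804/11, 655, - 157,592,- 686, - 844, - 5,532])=[ - 844,-686, - 157, - 804/11, - 5, 532,592, 655]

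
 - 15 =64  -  79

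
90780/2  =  45390 = 45390.00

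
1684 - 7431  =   - 5747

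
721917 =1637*441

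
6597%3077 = 443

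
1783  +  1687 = 3470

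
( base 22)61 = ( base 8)205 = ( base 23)5I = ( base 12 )B1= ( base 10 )133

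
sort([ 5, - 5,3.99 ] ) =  [ - 5,3.99,5] 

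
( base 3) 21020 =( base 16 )c3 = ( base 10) 195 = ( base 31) 69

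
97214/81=97214/81 = 1200.17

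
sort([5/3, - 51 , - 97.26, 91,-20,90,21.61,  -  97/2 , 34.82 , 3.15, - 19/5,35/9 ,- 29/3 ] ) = [ - 97.26, - 51, - 97/2, - 20,  -  29/3 , - 19/5, 5/3, 3.15,35/9 , 21.61,34.82,90,  91 ]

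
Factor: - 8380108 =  - 2^2* 11^1*73^1*2609^1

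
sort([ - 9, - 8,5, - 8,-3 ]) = [ - 9,-8, - 8,  -  3,5 ] 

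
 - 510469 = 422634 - 933103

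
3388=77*44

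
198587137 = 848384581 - 649797444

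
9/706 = 9/706 =0.01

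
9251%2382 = 2105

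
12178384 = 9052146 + 3126238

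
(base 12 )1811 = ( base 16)b4d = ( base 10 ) 2893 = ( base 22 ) 5lb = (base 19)805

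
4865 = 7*695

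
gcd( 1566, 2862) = 54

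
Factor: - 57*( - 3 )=3^2*19^1 = 171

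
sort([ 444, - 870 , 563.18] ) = [ - 870, 444,563.18 ]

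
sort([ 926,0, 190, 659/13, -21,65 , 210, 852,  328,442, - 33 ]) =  [ - 33, - 21,0,659/13,65, 190,210,  328, 442 , 852,926 ] 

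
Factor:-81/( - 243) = 3^( - 1) = 1/3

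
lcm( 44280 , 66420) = 132840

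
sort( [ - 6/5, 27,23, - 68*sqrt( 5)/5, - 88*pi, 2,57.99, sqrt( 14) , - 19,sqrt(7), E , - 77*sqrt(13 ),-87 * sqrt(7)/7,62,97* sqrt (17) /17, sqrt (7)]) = [ - 77*sqrt( 13),- 88*pi, - 87*sqrt( 7 ) /7 , - 68*sqrt(5)/5 ,- 19,  -  6/5, 2,sqrt( 7),sqrt(7),E,sqrt( 14 ), 23, 97*sqrt( 17 ) /17,27, 57.99, 62]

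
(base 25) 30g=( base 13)B26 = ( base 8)3543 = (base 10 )1891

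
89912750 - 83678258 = 6234492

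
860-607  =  253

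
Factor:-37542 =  - 2^1*3^1*6257^1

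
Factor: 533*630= 335790=2^1 * 3^2 * 5^1*7^1* 13^1 * 41^1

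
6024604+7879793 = 13904397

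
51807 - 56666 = -4859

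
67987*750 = 50990250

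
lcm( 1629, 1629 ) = 1629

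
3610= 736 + 2874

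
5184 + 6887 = 12071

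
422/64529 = 422/64529 = 0.01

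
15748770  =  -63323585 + 79072355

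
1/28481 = 1/28481 = 0.00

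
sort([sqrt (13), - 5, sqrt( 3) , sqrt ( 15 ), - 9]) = [ - 9, - 5, sqrt( 3 ),sqrt (13) , sqrt( 15 )]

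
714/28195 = 714/28195 =0.03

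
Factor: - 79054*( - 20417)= 2^1*17^1*29^2*47^1*1201^1 = 1614045518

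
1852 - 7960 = - 6108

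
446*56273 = 25097758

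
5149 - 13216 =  - 8067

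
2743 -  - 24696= 27439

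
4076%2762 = 1314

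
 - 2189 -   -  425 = -1764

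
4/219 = 4/219 = 0.02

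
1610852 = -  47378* ( -34 )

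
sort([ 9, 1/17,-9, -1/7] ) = [ - 9, - 1/7,1/17, 9]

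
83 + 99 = 182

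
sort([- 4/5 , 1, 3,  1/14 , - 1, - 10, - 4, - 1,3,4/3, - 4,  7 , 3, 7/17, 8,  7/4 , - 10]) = [ - 10, - 10, - 4, - 4, - 1, - 1, - 4/5, 1/14, 7/17, 1,4/3 , 7/4, 3,3, 3, 7, 8] 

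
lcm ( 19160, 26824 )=134120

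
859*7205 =6189095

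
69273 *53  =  3671469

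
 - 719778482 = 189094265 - 908872747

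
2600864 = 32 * 81277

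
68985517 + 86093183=155078700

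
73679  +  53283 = 126962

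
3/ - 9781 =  - 1 + 9778/9781 = - 0.00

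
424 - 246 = 178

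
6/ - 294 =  - 1/49 = -  0.02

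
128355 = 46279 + 82076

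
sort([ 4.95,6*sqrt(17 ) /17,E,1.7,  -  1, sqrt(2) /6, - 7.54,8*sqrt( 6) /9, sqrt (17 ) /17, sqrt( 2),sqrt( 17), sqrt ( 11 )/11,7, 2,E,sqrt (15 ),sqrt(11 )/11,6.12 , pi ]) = [ - 7.54, - 1,sqrt(2 )/6, sqrt ( 17 )/17,sqrt( 11 ) /11,sqrt (11)/11, sqrt(2),  6*sqrt (17)/17,1.7,2 , 8*sqrt( 6)/9,E,E , pi , sqrt( 15),sqrt( 17),4.95, 6.12,7 ] 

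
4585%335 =230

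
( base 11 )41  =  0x2D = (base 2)101101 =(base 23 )1m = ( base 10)45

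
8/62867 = 8/62867 = 0.00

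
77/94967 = 77/94967 = 0.00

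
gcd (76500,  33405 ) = 255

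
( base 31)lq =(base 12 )485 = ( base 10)677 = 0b1010100101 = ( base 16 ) 2a5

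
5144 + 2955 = 8099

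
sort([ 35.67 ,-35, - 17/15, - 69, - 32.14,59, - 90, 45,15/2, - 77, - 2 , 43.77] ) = [-90,-77,-69, - 35, - 32.14, -2,-17/15, 15/2, 35.67, 43.77, 45,  59]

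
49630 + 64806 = 114436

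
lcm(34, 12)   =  204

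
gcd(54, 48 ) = 6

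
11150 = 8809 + 2341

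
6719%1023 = 581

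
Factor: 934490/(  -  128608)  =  -467245/64304 = -2^(  -  4) * 5^1*17^1*23^1*239^1*4019^ ( - 1 ) 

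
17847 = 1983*9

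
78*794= 61932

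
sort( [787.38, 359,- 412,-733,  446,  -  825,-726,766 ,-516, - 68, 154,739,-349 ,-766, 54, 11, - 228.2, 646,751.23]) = [-825,-766,  -  733, -726,-516, - 412,-349, - 228.2, - 68, 11,  54,  154,359, 446,  646 , 739 , 751.23, 766 , 787.38 ] 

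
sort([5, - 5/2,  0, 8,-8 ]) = [ - 8, - 5/2, 0, 5, 8]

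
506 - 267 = 239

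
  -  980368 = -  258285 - 722083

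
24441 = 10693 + 13748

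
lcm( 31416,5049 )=282744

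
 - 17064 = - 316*54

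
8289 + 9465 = 17754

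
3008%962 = 122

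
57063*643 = 36691509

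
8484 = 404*21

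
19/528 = 19/528 = 0.04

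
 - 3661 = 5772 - 9433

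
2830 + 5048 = 7878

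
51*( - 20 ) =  - 1020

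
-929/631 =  - 2 + 333/631 = - 1.47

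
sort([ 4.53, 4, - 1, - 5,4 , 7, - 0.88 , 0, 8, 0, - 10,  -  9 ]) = [ - 10, - 9, - 5, - 1, - 0.88 , 0,0, 4, 4 , 4.53, 7 , 8]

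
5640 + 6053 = 11693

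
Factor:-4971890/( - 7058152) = 2^( - 2 )*5^1*7^1*11^2*127^( -1) * 587^1*6947^( - 1 ) = 2485945/3529076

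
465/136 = 3 + 57/136 = 3.42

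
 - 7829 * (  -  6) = 46974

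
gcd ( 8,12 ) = 4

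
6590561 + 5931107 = 12521668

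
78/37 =78/37 = 2.11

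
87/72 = 1+5/24 = 1.21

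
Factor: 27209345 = 5^1*23^1*223^1*1061^1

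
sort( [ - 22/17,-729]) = [ - 729, - 22/17] 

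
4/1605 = 4/1605 = 0.00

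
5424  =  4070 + 1354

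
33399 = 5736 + 27663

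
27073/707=27073/707 = 38.29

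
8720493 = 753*11581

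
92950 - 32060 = 60890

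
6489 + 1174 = 7663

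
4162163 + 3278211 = 7440374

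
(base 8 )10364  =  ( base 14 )1820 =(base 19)c08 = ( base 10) 4340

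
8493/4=8493/4 = 2123.25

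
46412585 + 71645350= 118057935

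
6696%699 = 405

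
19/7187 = 19/7187 = 0.00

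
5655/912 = 1885/304 = 6.20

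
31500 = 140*225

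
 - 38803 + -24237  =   - 63040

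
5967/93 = 64+ 5/31 = 64.16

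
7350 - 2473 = 4877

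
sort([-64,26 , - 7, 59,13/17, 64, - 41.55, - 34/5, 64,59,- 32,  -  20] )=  [ - 64,-41.55, - 32,  -  20, -7, - 34/5,13/17,26,59,59, 64,64]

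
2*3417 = 6834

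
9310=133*70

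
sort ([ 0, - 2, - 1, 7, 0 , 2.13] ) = [ - 2, - 1, 0,0, 2.13, 7]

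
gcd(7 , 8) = 1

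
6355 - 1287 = 5068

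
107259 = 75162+32097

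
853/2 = 426 + 1/2 = 426.50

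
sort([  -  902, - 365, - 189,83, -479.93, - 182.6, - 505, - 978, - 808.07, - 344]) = [-978, - 902, - 808.07, -505,-479.93,-365, -344, - 189,-182.6,83 ] 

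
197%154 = 43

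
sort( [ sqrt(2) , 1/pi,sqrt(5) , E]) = [1/pi , sqrt( 2),sqrt(5 ),E]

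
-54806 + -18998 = - 73804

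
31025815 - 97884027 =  - 66858212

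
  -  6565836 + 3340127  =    -  3225709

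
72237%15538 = 10085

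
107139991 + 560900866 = 668040857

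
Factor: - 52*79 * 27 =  - 2^2 *3^3*13^1*79^1 = - 110916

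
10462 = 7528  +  2934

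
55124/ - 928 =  - 60 + 139/232 = - 59.40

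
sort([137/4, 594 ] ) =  [ 137/4, 594]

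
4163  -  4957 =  - 794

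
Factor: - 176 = - 2^4*11^1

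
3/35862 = 1/11954=0.00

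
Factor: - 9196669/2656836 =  - 2^( - 2)*3^( - 2 ) * 7^( - 1)* 13^(-1)*41^1 * 811^( -1)*224309^1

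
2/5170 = 1/2585 = 0.00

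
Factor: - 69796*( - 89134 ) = 2^3*41^1 * 1087^1*17449^1 = 6221196664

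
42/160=21/80 = 0.26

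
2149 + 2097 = 4246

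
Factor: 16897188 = 2^2 * 3^1*7^1*11^1*18287^1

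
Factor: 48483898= 2^1*17^1*61^1*97^1*241^1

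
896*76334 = 68395264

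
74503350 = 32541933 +41961417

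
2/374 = 1/187 = 0.01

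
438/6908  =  219/3454=0.06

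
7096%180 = 76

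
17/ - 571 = -17/571=-  0.03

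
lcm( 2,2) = 2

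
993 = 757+236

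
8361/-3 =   -  2787 + 0/1 = - 2787.00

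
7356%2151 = 903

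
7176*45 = 322920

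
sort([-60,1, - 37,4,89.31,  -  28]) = [ - 60,  -  37, - 28 , 1 , 4  ,  89.31 ]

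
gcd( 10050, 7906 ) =134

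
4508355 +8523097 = 13031452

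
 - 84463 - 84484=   -168947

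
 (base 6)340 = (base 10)132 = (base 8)204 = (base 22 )60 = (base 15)8c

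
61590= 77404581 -77342991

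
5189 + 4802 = 9991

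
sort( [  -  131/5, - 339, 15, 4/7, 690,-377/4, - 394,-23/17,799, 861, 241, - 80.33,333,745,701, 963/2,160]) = [ -394,-339, - 377/4,-80.33 ,-131/5,-23/17,  4/7,15,160,241,  333,963/2,690,701, 745, 799, 861]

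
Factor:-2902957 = -2902957^1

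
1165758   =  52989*22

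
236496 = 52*4548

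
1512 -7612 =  - 6100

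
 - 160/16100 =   -  1+797/805 = - 0.01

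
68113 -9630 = 58483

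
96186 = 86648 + 9538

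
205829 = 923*223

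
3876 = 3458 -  - 418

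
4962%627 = 573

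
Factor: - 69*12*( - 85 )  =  2^2 * 3^2*5^1 * 17^1 *23^1= 70380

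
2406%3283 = 2406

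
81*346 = 28026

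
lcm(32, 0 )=0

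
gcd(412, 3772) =4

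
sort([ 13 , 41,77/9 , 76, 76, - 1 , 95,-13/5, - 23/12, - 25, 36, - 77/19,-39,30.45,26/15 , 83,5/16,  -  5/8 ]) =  [ - 39, - 25,-77/19, - 13/5,  -  23/12,-1, - 5/8, 5/16,26/15, 77/9,13,30.45,  36, 41 , 76,76,83,  95]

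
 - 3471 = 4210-7681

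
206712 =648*319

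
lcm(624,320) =12480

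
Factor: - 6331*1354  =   - 8572174 = -2^1*13^1*487^1 *677^1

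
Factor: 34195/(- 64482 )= - 2^( - 1)*3^( - 1 )*5^1 *7^1*11^ ( - 1 )=- 35/66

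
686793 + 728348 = 1415141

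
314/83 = 314/83 = 3.78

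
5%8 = 5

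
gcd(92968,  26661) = 1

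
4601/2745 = 4601/2745 = 1.68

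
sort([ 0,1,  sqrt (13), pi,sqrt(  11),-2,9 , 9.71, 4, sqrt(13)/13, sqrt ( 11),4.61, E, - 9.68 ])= [ - 9.68, - 2 , 0 , sqrt( 13)/13, 1,E, pi,sqrt( 11), sqrt(11 ), sqrt ( 13 ), 4, 4.61, 9, 9.71]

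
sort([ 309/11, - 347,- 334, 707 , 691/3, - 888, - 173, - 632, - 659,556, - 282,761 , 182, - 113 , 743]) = [ - 888,  -  659,  -  632, - 347 , - 334, - 282, - 173,- 113,309/11, 182,691/3, 556,707 , 743,761] 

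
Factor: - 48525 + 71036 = 22511 =22511^1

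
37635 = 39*965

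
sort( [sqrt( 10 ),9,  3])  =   [3, sqrt(10),  9 ]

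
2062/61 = 2062/61 = 33.80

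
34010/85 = 400 + 2/17 = 400.12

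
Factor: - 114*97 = -11058 = -2^1* 3^1*19^1*97^1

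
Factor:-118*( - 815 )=2^1*5^1*59^1*163^1 = 96170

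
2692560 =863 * 3120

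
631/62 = 10 + 11/62 = 10.18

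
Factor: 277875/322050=195/226  =  2^(-1)*3^1 * 5^1*13^1*113^( - 1 ) 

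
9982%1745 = 1257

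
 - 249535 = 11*( - 22685) 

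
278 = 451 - 173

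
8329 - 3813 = 4516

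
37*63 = 2331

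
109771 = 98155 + 11616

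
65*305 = 19825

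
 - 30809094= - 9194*3351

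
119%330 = 119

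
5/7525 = 1/1505=0.00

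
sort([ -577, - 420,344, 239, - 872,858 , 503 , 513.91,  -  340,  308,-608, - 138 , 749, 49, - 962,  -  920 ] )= [-962, - 920, - 872, - 608, - 577, - 420, - 340, - 138, 49,  239, 308,  344,503, 513.91 , 749, 858]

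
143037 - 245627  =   - 102590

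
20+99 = 119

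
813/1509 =271/503=0.54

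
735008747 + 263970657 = 998979404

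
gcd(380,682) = 2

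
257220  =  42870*6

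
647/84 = 647/84  =  7.70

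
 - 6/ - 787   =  6/787 = 0.01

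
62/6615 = 62/6615 = 0.01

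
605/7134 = 605/7134 = 0.08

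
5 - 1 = 4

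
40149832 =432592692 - 392442860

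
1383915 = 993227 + 390688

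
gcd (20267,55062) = 1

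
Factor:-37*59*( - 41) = 37^1 * 41^1 * 59^1 = 89503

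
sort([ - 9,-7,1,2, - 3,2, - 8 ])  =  [ - 9,-8, - 7, - 3,1,2 , 2]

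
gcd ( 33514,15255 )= 1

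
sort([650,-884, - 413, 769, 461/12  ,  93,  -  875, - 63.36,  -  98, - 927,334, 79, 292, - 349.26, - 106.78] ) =[- 927, - 884,  -  875,  -  413, - 349.26,-106.78,-98,-63.36,461/12, 79 , 93, 292, 334 , 650,769]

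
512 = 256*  2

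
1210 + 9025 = 10235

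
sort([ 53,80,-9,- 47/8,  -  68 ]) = [ - 68,- 9,- 47/8,53, 80 ] 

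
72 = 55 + 17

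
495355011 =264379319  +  230975692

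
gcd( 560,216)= 8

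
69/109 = 69/109 = 0.63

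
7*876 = 6132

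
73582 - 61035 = 12547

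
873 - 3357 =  - 2484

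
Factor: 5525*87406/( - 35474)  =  -241459075/17737  =  - 5^2*11^1*13^1*17^1*29^1*137^1 * 17737^(-1 ) 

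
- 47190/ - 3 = 15730/1=15730.00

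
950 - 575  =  375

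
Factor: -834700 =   -  2^2*5^2*17^1* 491^1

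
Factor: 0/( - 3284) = 0^1 = 0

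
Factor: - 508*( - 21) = 10668 =2^2*3^1* 7^1 *127^1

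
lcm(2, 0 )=0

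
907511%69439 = 4804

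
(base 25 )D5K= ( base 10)8270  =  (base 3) 102100022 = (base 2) 10000001001110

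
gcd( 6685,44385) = 5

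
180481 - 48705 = 131776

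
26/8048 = 13/4024 = 0.00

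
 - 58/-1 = 58/1 = 58.00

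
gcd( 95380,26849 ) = 1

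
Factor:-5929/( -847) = 7^1= 7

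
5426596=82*66178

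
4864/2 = 2432 = 2432.00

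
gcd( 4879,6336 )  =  1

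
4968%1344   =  936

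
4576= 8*572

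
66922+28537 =95459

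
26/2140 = 13/1070   =  0.01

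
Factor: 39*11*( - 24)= - 2^3*3^2*11^1*13^1 = - 10296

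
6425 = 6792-367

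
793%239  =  76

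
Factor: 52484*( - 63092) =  - 2^4*13121^1*15773^1= - 3311320528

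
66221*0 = 0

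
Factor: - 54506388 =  - 2^2 * 3^1*1063^1*4273^1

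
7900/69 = 114 + 34/69=114.49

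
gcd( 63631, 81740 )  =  1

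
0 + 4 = 4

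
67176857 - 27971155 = 39205702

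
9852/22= 447+9/11= 447.82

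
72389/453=159+362/453 = 159.80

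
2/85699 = 2/85699 = 0.00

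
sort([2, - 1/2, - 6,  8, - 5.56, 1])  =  [ -6, - 5.56,  -  1/2,  1,2, 8]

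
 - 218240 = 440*(- 496)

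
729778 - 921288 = -191510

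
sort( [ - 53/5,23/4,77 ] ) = [  -  53/5,  23/4,  77] 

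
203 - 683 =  -480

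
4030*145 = 584350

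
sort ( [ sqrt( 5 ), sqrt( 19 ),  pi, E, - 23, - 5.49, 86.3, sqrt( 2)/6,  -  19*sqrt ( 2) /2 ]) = [ - 23,-19 * sqrt(2 ) /2 ,  -  5.49, sqrt ( 2 ) /6,sqrt (5 ), E, pi, sqrt(19 ),86.3]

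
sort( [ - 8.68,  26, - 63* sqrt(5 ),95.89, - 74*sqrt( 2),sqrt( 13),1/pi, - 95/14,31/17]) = [ - 63*sqrt( 5) , - 74*sqrt ( 2 ), - 8.68, - 95/14, 1/pi,  31/17,sqrt( 13),26, 95.89] 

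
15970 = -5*( - 3194) 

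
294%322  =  294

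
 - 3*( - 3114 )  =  9342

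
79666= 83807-4141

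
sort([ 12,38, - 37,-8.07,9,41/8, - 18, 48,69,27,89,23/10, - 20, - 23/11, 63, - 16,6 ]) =[-37, - 20,-18, - 16,-8.07, - 23/11,23/10,  41/8,6,9, 12,27,38,48, 63,69,  89 ] 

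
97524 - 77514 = 20010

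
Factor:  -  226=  - 2^1*113^1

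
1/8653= 1/8653  =  0.00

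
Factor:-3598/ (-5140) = 2^ (-1)*5^( - 1)*7^1 = 7/10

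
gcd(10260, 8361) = 9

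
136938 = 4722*29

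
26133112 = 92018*284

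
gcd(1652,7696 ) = 4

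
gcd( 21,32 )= 1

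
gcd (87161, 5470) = 1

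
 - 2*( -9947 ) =19894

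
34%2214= 34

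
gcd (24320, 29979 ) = 1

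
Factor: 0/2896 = 0 = 0^1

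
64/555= 64/555 = 0.12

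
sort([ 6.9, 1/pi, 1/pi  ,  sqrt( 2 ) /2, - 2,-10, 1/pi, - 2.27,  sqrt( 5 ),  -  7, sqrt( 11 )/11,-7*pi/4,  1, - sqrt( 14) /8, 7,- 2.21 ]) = [ - 10,-7,-7*pi/4,-2.27, - 2.21, - 2,-sqrt( 14 ) /8 , sqrt( 11 ) /11, 1/pi,1/pi, 1/pi, sqrt(2 )/2, 1,sqrt( 5 ), 6.9,7]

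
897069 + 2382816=3279885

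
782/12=391/6 = 65.17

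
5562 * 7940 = 44162280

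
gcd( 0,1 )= 1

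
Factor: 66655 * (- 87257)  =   - 5816115335 = - 5^1*13331^1*87257^1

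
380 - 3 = 377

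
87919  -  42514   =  45405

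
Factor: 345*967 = 333615 = 3^1*5^1*23^1*967^1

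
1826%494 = 344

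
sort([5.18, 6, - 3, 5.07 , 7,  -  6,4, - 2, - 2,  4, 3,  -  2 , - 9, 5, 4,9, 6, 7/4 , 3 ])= [ - 9, - 6,-3, - 2, - 2,  -  2,7/4,3,3,4, 4,4, 5, 5.07, 5.18, 6,6 , 7, 9] 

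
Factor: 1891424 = 2^5*59107^1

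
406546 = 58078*7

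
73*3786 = 276378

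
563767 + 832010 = 1395777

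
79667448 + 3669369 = 83336817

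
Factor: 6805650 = 2^1*3^1*5^2*59^1 * 769^1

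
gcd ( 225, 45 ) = 45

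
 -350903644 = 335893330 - 686796974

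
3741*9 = 33669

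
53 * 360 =19080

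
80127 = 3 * 26709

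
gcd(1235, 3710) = 5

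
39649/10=3964 + 9/10 = 3964.90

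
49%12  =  1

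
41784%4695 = 4224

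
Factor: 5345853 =3^1 * 151^1 * 11801^1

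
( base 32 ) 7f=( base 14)131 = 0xef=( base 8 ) 357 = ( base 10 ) 239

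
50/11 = 4 + 6/11 = 4.55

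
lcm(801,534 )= 1602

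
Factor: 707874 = 2^1*3^1*117979^1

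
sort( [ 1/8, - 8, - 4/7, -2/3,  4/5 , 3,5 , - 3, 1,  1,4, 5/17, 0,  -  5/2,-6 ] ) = [ - 8,  -  6, - 3,  -  5/2, - 2/3, - 4/7, 0 , 1/8,  5/17, 4/5,1, 1,  3, 4, 5]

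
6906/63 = 2302/21 = 109.62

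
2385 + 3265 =5650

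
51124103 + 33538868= 84662971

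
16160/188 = 85 + 45/47 = 85.96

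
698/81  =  8 + 50/81 = 8.62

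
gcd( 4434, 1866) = 6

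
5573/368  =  15 + 53/368 = 15.14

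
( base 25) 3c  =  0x57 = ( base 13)69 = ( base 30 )2R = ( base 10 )87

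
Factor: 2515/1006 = 2^( - 1)* 5^1 = 5/2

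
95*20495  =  1947025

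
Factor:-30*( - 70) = 2100=2^2* 3^1* 5^2*7^1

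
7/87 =7/87 = 0.08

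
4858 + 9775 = 14633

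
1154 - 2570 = - 1416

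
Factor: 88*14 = 2^4*7^1*11^1 = 1232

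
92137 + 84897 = 177034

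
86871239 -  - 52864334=139735573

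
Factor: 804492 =2^2* 3^4*13^1*191^1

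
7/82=7/82 = 0.09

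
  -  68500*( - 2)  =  137000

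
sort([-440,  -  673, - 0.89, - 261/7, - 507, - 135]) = [ - 673, - 507, - 440, - 135, - 261/7  , - 0.89 ] 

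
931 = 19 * 49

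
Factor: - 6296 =- 2^3*787^1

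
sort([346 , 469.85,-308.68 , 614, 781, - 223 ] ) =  [ - 308.68 , - 223,346,469.85, 614,781]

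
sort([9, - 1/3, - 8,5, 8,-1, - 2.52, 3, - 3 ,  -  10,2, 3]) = [ - 10, - 8, -3, - 2.52  , - 1, - 1/3,2, 3,3,5, 8 , 9]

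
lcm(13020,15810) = 221340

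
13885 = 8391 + 5494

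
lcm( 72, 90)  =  360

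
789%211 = 156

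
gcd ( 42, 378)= 42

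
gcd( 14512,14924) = 4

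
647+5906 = 6553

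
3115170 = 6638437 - 3523267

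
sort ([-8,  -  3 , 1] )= [ - 8 ,  -  3,1] 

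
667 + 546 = 1213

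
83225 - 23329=59896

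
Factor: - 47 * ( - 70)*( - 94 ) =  - 2^2*5^1* 7^1  *  47^2 = - 309260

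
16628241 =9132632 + 7495609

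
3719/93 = 39 + 92/93=39.99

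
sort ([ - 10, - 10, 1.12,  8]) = [ - 10, - 10,  1.12, 8]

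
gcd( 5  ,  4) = 1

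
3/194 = 3/194 =0.02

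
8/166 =4/83  =  0.05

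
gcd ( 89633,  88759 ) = 1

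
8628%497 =179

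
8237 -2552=5685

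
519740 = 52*9995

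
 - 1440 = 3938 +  - 5378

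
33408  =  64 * 522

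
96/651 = 32/217 = 0.15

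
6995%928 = 499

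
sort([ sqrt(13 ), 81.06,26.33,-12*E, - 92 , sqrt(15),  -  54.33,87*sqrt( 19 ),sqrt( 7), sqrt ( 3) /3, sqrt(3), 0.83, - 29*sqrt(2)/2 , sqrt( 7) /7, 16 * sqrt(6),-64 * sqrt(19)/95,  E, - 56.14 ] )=[-92, - 56.14, -54.33,  -  12*E, - 29*sqrt(2)/2, - 64*sqrt(19)/95, sqrt( 7) /7, sqrt( 3)/3, 0.83, sqrt ( 3), sqrt(7),E,sqrt( 13 ), sqrt(15),26.33, 16*sqrt (6),81.06, 87*sqrt( 19) ]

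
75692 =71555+4137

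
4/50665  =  4/50665  =  0.00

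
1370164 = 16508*83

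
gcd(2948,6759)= 1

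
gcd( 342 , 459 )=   9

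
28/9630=14/4815 = 0.00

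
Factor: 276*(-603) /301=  - 166428/301= -  2^2*3^3*7^(  -  1)*23^1*43^( - 1 )*67^1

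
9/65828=9/65828 = 0.00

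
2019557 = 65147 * 31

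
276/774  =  46/129 = 0.36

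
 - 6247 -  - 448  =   - 5799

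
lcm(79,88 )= 6952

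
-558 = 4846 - 5404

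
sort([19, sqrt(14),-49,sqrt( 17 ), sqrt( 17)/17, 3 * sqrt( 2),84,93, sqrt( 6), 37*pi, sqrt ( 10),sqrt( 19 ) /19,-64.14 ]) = [ - 64.14, - 49, sqrt( 19)/19,sqrt( 17 )/17,sqrt(6),sqrt( 10), sqrt(14),sqrt( 17), 3*sqrt(2), 19,  84, 93 , 37 * pi ] 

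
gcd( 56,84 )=28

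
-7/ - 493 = 7/493 = 0.01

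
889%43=29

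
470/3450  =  47/345  =  0.14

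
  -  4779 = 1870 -6649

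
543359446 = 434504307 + 108855139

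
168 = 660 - 492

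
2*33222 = 66444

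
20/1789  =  20/1789= 0.01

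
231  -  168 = 63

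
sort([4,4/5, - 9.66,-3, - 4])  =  [ -9.66, - 4, - 3,4/5, 4 ] 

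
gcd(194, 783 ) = 1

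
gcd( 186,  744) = 186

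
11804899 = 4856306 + 6948593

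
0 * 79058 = 0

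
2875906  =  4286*671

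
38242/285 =38242/285 = 134.18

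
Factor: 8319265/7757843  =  5^1 * 31^(  -  1) * 37^1 *193^1*233^1*250253^(-1)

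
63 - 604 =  - 541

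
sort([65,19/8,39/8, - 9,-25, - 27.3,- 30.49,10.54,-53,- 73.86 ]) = [ - 73.86 , - 53, - 30.49,-27.3 , - 25,-9,19/8,39/8, 10.54, 65] 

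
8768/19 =461 + 9/19 = 461.47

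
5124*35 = 179340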